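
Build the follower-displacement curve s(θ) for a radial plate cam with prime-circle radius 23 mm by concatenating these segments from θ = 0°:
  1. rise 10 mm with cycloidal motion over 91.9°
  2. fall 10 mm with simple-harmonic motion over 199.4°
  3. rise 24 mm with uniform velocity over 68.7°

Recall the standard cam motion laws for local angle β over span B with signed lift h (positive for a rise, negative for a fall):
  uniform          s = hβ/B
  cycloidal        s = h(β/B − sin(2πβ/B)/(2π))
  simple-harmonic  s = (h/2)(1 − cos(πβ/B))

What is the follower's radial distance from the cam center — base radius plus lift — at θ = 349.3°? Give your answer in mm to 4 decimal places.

seg 1 [0°–91.9°] cycloidal, h=10: full span → s += 10 → s = 10.0000
seg 2 [91.9°–291.3°] simple-harmonic, h=-10: full span → s += -10 → s = 0.0000
seg 3 [291.3°–360°] uniform, h=24: θ=349.3° here. β=58, B=68.7. 24·58/68.7 = 20.2620 → s = 20.2620
radial distance = base radius + s = 23 + 20.2620 = 43.2620

43.2620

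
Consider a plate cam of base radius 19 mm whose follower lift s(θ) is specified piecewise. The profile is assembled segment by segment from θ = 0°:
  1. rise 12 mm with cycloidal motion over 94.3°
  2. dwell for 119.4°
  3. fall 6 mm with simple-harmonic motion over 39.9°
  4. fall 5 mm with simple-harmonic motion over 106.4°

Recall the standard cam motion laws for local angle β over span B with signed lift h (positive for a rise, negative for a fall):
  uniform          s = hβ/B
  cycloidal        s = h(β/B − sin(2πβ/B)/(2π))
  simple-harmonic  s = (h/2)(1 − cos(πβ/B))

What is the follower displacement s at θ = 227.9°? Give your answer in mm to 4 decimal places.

seg 1 [0°–94.3°] cycloidal, h=12: full span → s += 12 → s = 12.0000
seg 2 [94.3°–213.7°] dwell: s stays 12.0000
seg 3 [213.7°–253.6°] simple-harmonic, h=-6: θ=227.9° here. β=14.2, B=39.9. -6/2·(1 − cos(π·0.3559)) = -1.6877 → s = 10.3123

10.3123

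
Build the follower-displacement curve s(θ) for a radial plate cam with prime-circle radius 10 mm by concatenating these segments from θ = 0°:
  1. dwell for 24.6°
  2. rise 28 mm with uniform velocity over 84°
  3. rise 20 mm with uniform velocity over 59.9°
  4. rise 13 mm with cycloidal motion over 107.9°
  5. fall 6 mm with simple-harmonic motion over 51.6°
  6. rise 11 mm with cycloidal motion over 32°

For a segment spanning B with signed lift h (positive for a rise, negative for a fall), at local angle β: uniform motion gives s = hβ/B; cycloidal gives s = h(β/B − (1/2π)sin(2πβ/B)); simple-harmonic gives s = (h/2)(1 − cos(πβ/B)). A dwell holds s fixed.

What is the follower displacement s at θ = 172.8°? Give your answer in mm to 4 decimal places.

seg 1 [0°–24.6°] dwell: s stays 0.0000
seg 2 [24.6°–108.6°] uniform, h=28: full span → s += 28 → s = 28.0000
seg 3 [108.6°–168.5°] uniform, h=20: full span → s += 20 → s = 48.0000
seg 4 [168.5°–276.4°] cycloidal, h=13: θ=172.8° here. β=4.3, B=107.9. 13·(0.0399 − sin(2π·0.0399)/(2π)) = 0.0054 → s = 48.0054

48.0054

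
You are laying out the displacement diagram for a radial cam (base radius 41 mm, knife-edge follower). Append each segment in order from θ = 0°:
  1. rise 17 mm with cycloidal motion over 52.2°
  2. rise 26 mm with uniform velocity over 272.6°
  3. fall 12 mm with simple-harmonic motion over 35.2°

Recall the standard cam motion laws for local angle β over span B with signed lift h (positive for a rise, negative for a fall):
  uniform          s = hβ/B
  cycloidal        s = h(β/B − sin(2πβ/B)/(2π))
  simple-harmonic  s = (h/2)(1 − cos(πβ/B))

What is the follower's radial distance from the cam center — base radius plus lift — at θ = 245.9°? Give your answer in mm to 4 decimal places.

seg 1 [0°–52.2°] cycloidal, h=17: full span → s += 17 → s = 17.0000
seg 2 [52.2°–324.8°] uniform, h=26: θ=245.9° here. β=193.7, B=272.6. 26·193.7/272.6 = 18.4747 → s = 35.4747
radial distance = base radius + s = 41 + 35.4747 = 76.4747

76.4747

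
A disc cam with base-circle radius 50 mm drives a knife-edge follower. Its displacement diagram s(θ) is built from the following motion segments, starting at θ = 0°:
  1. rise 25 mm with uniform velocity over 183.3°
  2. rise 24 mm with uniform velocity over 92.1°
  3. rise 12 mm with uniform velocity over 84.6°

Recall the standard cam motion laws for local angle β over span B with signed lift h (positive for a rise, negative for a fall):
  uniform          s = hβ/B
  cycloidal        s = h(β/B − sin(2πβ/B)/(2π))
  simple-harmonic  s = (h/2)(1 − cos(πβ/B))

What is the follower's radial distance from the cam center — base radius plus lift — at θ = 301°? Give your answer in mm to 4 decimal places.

seg 1 [0°–183.3°] uniform, h=25: full span → s += 25 → s = 25.0000
seg 2 [183.3°–275.4°] uniform, h=24: full span → s += 24 → s = 49.0000
seg 3 [275.4°–360°] uniform, h=12: θ=301° here. β=25.6, B=84.6. 12·25.6/84.6 = 3.6312 → s = 52.6312
radial distance = base radius + s = 50 + 52.6312 = 102.6312

102.6312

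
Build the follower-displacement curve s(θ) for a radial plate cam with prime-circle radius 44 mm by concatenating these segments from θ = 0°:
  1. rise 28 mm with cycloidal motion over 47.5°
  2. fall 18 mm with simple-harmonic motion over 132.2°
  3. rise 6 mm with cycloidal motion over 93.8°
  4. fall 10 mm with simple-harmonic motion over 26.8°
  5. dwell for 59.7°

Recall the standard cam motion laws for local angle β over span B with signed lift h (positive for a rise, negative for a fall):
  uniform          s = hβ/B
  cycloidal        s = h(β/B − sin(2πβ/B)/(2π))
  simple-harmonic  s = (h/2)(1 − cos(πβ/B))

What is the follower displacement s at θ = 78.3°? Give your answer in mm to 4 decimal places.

seg 1 [0°–47.5°] cycloidal, h=28: full span → s += 28 → s = 28.0000
seg 2 [47.5°–179.7°] simple-harmonic, h=-18: θ=78.3° here. β=30.8, B=132.2. -18/2·(1 − cos(π·0.2330)) = -2.3050 → s = 25.6950

25.6950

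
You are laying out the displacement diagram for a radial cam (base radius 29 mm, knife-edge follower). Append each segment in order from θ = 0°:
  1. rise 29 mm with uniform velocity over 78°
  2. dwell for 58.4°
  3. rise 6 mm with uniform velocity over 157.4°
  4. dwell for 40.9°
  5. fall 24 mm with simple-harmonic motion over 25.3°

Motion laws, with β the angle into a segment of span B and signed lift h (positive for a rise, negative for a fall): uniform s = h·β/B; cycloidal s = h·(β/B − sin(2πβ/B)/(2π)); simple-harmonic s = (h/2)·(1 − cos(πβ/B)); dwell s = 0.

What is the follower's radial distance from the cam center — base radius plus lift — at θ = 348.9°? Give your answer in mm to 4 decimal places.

seg 1 [0°–78°] uniform, h=29: full span → s += 29 → s = 29.0000
seg 2 [78°–136.4°] dwell: s stays 29.0000
seg 3 [136.4°–293.8°] uniform, h=6: full span → s += 6 → s = 35.0000
seg 4 [293.8°–334.7°] dwell: s stays 35.0000
seg 5 [334.7°–360°] simple-harmonic, h=-24: θ=348.9° here. β=14.2, B=25.3. -24/2·(1 − cos(π·0.5613)) = -14.2954 → s = 20.7046
radial distance = base radius + s = 29 + 20.7046 = 49.7046

49.7046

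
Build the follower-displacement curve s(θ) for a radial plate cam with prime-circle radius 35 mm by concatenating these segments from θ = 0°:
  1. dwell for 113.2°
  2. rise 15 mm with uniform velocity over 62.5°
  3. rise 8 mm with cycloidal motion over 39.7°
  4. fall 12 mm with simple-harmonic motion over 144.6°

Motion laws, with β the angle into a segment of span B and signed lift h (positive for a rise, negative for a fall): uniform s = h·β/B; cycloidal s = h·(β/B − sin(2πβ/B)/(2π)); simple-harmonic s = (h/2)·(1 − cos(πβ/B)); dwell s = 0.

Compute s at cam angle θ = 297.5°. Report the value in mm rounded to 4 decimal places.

seg 1 [0°–113.2°] dwell: s stays 0.0000
seg 2 [113.2°–175.7°] uniform, h=15: full span → s += 15 → s = 15.0000
seg 3 [175.7°–215.4°] cycloidal, h=8: full span → s += 8 → s = 23.0000
seg 4 [215.4°–360°] simple-harmonic, h=-12: θ=297.5° here. β=82.1, B=144.6. -12/2·(1 − cos(π·0.5678)) = -7.2679 → s = 15.7321

15.7321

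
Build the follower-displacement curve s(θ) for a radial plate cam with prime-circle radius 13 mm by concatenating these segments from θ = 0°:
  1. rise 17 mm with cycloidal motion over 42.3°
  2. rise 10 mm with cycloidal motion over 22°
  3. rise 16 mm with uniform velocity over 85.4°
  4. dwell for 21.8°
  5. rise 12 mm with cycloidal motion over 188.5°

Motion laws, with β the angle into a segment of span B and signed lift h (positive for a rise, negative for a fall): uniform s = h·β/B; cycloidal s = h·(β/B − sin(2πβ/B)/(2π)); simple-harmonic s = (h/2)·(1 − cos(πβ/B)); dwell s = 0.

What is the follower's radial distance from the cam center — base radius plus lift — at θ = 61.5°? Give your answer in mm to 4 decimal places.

seg 1 [0°–42.3°] cycloidal, h=17: full span → s += 17 → s = 17.0000
seg 2 [42.3°–64.3°] cycloidal, h=10: θ=61.5° here. β=19.2, B=22. 10·(0.8727 − sin(2π·0.8727)/(2π)) = 9.8686 → s = 26.8686
radial distance = base radius + s = 13 + 26.8686 = 39.8686

39.8686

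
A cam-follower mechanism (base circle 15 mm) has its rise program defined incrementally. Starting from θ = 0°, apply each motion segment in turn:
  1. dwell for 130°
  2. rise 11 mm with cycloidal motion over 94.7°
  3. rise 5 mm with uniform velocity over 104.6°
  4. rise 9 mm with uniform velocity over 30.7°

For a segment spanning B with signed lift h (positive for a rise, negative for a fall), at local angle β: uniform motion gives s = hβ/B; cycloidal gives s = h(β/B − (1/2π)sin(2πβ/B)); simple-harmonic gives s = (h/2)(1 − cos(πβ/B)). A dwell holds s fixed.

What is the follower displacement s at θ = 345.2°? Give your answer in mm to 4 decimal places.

seg 1 [0°–130°] dwell: s stays 0.0000
seg 2 [130°–224.7°] cycloidal, h=11: full span → s += 11 → s = 11.0000
seg 3 [224.7°–329.3°] uniform, h=5: full span → s += 5 → s = 16.0000
seg 4 [329.3°–360°] uniform, h=9: θ=345.2° here. β=15.9, B=30.7. 9·15.9/30.7 = 4.6612 → s = 20.6612

20.6612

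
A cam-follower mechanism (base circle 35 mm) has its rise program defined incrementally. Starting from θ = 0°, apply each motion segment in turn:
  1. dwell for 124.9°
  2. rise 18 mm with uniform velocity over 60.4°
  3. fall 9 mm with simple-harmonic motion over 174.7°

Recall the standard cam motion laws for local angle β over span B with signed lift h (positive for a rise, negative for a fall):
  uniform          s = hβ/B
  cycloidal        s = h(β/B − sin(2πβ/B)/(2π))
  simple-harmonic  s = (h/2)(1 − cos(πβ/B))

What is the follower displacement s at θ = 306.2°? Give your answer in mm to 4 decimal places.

seg 1 [0°–124.9°] dwell: s stays 0.0000
seg 2 [124.9°–185.3°] uniform, h=18: full span → s += 18 → s = 18.0000
seg 3 [185.3°–360°] simple-harmonic, h=-9: θ=306.2° here. β=120.9, B=174.7. -9/2·(1 − cos(π·0.6920)) = -7.0532 → s = 10.9468

10.9468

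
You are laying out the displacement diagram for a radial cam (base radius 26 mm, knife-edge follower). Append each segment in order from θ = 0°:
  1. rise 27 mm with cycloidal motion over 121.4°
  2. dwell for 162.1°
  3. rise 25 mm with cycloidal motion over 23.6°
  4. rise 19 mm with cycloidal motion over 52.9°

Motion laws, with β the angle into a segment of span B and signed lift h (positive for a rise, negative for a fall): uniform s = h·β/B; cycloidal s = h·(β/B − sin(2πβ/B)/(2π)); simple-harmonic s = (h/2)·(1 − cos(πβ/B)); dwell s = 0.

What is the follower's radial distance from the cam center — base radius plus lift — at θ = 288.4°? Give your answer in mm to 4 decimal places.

seg 1 [0°–121.4°] cycloidal, h=27: full span → s += 27 → s = 27.0000
seg 2 [121.4°–283.5°] dwell: s stays 27.0000
seg 3 [283.5°–307.1°] cycloidal, h=25: θ=288.4° here. β=4.9, B=23.6. 25·(0.2076 − sin(2π·0.2076)/(2π)) = 1.3520 → s = 28.3520
radial distance = base radius + s = 26 + 28.3520 = 54.3520

54.3520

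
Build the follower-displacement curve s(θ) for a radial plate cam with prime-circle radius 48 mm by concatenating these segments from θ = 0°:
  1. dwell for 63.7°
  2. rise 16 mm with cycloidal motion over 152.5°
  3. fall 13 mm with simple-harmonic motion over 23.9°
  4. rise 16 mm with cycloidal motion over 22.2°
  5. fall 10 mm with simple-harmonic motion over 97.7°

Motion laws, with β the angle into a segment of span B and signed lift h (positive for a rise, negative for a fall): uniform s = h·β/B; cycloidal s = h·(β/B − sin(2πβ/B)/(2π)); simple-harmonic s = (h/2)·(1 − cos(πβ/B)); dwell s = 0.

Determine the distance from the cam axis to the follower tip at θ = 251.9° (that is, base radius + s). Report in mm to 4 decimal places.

seg 1 [0°–63.7°] dwell: s stays 0.0000
seg 2 [63.7°–216.2°] cycloidal, h=16: full span → s += 16 → s = 16.0000
seg 3 [216.2°–240.1°] simple-harmonic, h=-13: full span → s += -13 → s = 3.0000
seg 4 [240.1°–262.3°] cycloidal, h=16: θ=251.9° here. β=11.8, B=22.2. 16·(0.5315 − sin(2π·0.5315)/(2π)) = 9.0057 → s = 12.0057
radial distance = base radius + s = 48 + 12.0057 = 60.0057

60.0057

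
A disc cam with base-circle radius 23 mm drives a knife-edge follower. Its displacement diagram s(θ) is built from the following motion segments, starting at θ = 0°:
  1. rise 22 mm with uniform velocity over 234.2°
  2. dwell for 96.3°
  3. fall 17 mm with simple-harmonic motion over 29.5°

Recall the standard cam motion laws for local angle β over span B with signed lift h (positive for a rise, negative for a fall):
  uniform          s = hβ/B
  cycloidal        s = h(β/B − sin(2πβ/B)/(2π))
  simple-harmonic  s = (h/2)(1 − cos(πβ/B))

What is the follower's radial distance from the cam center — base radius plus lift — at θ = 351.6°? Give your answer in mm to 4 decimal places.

seg 1 [0°–234.2°] uniform, h=22: full span → s += 22 → s = 22.0000
seg 2 [234.2°–330.5°] dwell: s stays 22.0000
seg 3 [330.5°–360°] simple-harmonic, h=-17: θ=351.6° here. β=21.1, B=29.5. -17/2·(1 − cos(π·0.7153)) = -13.8199 → s = 8.1801
radial distance = base radius + s = 23 + 8.1801 = 31.1801

31.1801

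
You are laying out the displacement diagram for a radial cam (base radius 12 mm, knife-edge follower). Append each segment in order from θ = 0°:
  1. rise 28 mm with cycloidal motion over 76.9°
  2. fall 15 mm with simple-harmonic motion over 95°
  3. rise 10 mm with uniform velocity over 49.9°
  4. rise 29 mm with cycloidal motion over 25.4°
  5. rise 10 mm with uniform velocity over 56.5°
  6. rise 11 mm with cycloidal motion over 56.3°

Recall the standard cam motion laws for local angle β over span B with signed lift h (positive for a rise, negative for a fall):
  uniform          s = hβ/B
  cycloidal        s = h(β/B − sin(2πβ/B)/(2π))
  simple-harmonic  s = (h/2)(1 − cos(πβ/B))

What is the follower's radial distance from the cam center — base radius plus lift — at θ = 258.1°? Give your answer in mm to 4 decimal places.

seg 1 [0°–76.9°] cycloidal, h=28: full span → s += 28 → s = 28.0000
seg 2 [76.9°–171.9°] simple-harmonic, h=-15: full span → s += -15 → s = 13.0000
seg 3 [171.9°–221.8°] uniform, h=10: full span → s += 10 → s = 23.0000
seg 4 [221.8°–247.2°] cycloidal, h=29: full span → s += 29 → s = 52.0000
seg 5 [247.2°–303.7°] uniform, h=10: θ=258.1° here. β=10.9, B=56.5. 10·10.9/56.5 = 1.9292 → s = 53.9292
radial distance = base radius + s = 12 + 53.9292 = 65.9292

65.9292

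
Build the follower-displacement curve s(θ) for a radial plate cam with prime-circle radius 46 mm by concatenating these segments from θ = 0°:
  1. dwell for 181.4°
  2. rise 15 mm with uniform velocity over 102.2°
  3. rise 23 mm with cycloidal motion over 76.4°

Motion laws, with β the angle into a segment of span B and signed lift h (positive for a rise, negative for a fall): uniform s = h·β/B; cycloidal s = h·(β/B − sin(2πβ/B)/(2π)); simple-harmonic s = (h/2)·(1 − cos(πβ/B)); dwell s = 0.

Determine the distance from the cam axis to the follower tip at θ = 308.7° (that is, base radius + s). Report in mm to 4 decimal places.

seg 1 [0°–181.4°] dwell: s stays 0.0000
seg 2 [181.4°–283.6°] uniform, h=15: full span → s += 15 → s = 15.0000
seg 3 [283.6°–360°] cycloidal, h=23: θ=308.7° here. β=25.1, B=76.4. 23·(0.3285 − sin(2π·0.3285)/(2π)) = 4.3324 → s = 19.3324
radial distance = base radius + s = 46 + 19.3324 = 65.3324

65.3324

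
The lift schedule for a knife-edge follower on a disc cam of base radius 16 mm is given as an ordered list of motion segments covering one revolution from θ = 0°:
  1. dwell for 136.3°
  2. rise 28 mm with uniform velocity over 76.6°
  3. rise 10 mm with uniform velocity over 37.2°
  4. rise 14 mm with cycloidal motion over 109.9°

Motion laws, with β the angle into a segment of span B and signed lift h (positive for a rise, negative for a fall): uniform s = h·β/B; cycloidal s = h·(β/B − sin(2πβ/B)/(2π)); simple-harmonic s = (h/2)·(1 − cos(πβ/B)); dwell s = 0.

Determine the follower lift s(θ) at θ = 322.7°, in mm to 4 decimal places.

seg 1 [0°–136.3°] dwell: s stays 0.0000
seg 2 [136.3°–212.9°] uniform, h=28: full span → s += 28 → s = 28.0000
seg 3 [212.9°–250.1°] uniform, h=10: full span → s += 10 → s = 38.0000
seg 4 [250.1°–360°] cycloidal, h=14: θ=322.7° here. β=72.6, B=109.9. 14·(0.6606 − sin(2π·0.6606)/(2π)) = 11.1342 → s = 49.1342

49.1342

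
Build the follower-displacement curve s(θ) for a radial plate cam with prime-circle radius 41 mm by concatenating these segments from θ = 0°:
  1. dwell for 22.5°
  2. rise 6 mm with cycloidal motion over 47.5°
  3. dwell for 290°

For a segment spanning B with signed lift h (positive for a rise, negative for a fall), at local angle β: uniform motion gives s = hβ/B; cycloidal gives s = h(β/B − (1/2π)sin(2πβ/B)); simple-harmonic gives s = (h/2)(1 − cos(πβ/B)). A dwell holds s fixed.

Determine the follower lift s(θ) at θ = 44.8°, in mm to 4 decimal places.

seg 1 [0°–22.5°] dwell: s stays 0.0000
seg 2 [22.5°–70°] cycloidal, h=6: θ=44.8° here. β=22.3, B=47.5. 6·(0.4695 − sin(2π·0.4695)/(2π)) = 2.6348 → s = 2.6348

2.6348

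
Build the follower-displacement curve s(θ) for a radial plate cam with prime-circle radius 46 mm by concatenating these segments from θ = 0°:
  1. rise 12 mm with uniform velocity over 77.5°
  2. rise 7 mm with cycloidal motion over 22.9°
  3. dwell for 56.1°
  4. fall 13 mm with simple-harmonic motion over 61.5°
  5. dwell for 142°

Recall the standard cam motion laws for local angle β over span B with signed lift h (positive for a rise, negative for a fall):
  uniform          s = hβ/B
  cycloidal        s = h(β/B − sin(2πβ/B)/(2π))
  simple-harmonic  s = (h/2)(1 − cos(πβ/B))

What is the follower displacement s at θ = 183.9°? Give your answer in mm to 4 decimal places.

seg 1 [0°–77.5°] uniform, h=12: full span → s += 12 → s = 12.0000
seg 2 [77.5°–100.4°] cycloidal, h=7: full span → s += 7 → s = 19.0000
seg 3 [100.4°–156.5°] dwell: s stays 19.0000
seg 4 [156.5°–218°] simple-harmonic, h=-13: θ=183.9° here. β=27.4, B=61.5. -13/2·(1 − cos(π·0.4455)) = -5.3931 → s = 13.6069

13.6069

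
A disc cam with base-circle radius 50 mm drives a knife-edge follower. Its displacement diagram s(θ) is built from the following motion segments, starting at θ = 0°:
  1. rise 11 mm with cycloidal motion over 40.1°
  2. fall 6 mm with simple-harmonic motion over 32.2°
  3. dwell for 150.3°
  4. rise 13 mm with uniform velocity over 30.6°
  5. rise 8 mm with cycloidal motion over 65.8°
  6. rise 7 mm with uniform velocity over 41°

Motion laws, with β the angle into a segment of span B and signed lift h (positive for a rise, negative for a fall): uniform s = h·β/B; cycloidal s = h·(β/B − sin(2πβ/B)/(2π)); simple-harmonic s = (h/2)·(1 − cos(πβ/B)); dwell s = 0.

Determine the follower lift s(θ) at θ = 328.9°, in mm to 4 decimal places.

seg 1 [0°–40.1°] cycloidal, h=11: full span → s += 11 → s = 11.0000
seg 2 [40.1°–72.3°] simple-harmonic, h=-6: full span → s += -6 → s = 5.0000
seg 3 [72.3°–222.6°] dwell: s stays 5.0000
seg 4 [222.6°–253.2°] uniform, h=13: full span → s += 13 → s = 18.0000
seg 5 [253.2°–319°] cycloidal, h=8: full span → s += 8 → s = 26.0000
seg 6 [319°–360°] uniform, h=7: θ=328.9° here. β=9.9, B=41. 7·9.9/41 = 1.6902 → s = 27.6902

27.6902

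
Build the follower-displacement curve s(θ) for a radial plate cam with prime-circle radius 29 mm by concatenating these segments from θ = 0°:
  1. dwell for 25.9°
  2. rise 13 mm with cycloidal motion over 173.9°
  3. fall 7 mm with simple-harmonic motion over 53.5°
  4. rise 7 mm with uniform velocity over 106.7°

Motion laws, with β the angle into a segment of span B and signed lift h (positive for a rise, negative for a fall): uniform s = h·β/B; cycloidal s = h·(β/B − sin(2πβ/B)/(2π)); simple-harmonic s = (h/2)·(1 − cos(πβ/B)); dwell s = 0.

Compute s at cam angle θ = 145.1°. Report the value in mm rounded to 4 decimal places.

seg 1 [0°–25.9°] dwell: s stays 0.0000
seg 2 [25.9°–199.8°] cycloidal, h=13: θ=145.1° here. β=119.2, B=173.9. 13·(0.6855 − sin(2π·0.6855)/(2π)) = 10.8120 → s = 10.8120

10.8120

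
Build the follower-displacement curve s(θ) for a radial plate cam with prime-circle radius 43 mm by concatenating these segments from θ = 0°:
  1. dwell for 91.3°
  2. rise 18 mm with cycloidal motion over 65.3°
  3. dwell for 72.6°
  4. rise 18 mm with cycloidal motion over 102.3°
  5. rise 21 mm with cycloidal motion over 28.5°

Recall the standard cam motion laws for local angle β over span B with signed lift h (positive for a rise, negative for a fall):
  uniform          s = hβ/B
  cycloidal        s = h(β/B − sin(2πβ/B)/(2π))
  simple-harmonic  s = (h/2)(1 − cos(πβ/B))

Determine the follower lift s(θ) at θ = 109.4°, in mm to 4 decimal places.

seg 1 [0°–91.3°] dwell: s stays 0.0000
seg 2 [91.3°–156.6°] cycloidal, h=18: θ=109.4° here. β=18.1, B=65.3. 18·(0.2772 − sin(2π·0.2772)/(2π)) = 2.1662 → s = 2.1662

2.1662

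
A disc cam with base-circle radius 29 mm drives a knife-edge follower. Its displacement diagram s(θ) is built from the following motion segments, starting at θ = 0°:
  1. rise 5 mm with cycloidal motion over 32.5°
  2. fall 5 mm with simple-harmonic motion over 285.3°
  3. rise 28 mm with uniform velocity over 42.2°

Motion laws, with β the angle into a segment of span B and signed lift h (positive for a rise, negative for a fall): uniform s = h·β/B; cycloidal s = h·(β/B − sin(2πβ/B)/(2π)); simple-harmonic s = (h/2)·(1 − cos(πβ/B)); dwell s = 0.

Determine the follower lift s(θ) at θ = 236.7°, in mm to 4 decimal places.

seg 1 [0°–32.5°] cycloidal, h=5: full span → s += 5 → s = 5.0000
seg 2 [32.5°–317.8°] simple-harmonic, h=-5: θ=236.7° here. β=204.2, B=285.3. -5/2·(1 − cos(π·0.7157)) = -4.0676 → s = 0.9324

0.9324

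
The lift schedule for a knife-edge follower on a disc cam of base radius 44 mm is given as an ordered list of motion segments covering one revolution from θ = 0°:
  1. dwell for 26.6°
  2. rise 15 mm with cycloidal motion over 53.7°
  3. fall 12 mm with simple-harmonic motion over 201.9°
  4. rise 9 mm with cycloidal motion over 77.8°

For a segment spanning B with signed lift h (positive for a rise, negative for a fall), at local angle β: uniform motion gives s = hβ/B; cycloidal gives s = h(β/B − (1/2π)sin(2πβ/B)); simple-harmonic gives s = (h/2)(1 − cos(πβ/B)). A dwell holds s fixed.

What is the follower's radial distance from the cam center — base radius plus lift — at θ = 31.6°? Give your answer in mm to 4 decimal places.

seg 1 [0°–26.6°] dwell: s stays 0.0000
seg 2 [26.6°–80.3°] cycloidal, h=15: θ=31.6° here. β=5, B=53.7. 15·(0.0931 − sin(2π·0.0931)/(2π)) = 0.0783 → s = 0.0783
radial distance = base radius + s = 44 + 0.0783 = 44.0783

44.0783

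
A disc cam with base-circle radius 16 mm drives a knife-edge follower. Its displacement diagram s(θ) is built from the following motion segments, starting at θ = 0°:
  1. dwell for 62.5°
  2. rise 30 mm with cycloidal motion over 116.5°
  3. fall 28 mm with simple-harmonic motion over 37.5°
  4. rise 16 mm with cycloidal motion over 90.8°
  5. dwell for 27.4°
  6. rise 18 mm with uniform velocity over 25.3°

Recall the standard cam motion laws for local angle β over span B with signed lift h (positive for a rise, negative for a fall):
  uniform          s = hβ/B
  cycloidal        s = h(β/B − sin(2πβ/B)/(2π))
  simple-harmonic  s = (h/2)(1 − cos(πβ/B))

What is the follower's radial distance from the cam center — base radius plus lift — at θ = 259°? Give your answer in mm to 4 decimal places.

seg 1 [0°–62.5°] dwell: s stays 0.0000
seg 2 [62.5°–179°] cycloidal, h=30: full span → s += 30 → s = 30.0000
seg 3 [179°–216.5°] simple-harmonic, h=-28: full span → s += -28 → s = 2.0000
seg 4 [216.5°–307.3°] cycloidal, h=16: θ=259° here. β=42.5, B=90.8. 16·(0.4681 − sin(2π·0.4681)/(2π)) = 6.9814 → s = 8.9814
radial distance = base radius + s = 16 + 8.9814 = 24.9814

24.9814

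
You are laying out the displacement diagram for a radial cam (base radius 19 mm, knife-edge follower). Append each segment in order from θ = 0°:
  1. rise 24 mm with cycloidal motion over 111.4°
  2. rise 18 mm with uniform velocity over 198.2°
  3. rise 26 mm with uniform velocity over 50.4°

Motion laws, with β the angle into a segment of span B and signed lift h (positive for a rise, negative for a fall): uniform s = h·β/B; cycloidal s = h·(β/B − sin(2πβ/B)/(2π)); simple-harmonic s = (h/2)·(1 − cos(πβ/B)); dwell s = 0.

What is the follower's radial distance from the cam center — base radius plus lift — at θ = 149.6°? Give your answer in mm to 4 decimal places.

seg 1 [0°–111.4°] cycloidal, h=24: full span → s += 24 → s = 24.0000
seg 2 [111.4°–309.6°] uniform, h=18: θ=149.6° here. β=38.2, B=198.2. 18·38.2/198.2 = 3.4692 → s = 27.4692
radial distance = base radius + s = 19 + 27.4692 = 46.4692

46.4692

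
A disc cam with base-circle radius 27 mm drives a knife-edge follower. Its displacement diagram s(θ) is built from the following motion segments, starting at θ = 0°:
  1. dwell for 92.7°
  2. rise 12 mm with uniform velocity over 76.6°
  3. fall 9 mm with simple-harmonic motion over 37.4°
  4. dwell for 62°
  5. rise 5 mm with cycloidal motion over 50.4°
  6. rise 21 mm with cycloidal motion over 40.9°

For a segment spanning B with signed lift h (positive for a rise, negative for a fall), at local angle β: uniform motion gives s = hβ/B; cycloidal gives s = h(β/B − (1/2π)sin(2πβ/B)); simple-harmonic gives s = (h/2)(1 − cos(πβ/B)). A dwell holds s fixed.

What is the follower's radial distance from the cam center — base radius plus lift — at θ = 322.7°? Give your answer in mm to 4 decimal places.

seg 1 [0°–92.7°] dwell: s stays 0.0000
seg 2 [92.7°–169.3°] uniform, h=12: full span → s += 12 → s = 12.0000
seg 3 [169.3°–206.7°] simple-harmonic, h=-9: full span → s += -9 → s = 3.0000
seg 4 [206.7°–268.7°] dwell: s stays 3.0000
seg 5 [268.7°–319.1°] cycloidal, h=5: full span → s += 5 → s = 8.0000
seg 6 [319.1°–360°] cycloidal, h=21: θ=322.7° here. β=3.6, B=40.9. 21·(0.0880 − sin(2π·0.0880)/(2π)) = 0.0928 → s = 8.0928
radial distance = base radius + s = 27 + 8.0928 = 35.0928

35.0928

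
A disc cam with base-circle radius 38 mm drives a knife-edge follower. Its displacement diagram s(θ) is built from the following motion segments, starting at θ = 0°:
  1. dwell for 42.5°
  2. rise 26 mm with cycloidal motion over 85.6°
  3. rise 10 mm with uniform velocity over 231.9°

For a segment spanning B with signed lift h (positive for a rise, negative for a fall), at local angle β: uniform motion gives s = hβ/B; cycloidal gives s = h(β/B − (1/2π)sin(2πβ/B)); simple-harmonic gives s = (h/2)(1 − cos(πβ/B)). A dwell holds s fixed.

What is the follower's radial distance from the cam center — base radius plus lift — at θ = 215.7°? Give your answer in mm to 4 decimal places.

seg 1 [0°–42.5°] dwell: s stays 0.0000
seg 2 [42.5°–128.1°] cycloidal, h=26: full span → s += 26 → s = 26.0000
seg 3 [128.1°–360°] uniform, h=10: θ=215.7° here. β=87.6, B=231.9. 10·87.6/231.9 = 3.7775 → s = 29.7775
radial distance = base radius + s = 38 + 29.7775 = 67.7775

67.7775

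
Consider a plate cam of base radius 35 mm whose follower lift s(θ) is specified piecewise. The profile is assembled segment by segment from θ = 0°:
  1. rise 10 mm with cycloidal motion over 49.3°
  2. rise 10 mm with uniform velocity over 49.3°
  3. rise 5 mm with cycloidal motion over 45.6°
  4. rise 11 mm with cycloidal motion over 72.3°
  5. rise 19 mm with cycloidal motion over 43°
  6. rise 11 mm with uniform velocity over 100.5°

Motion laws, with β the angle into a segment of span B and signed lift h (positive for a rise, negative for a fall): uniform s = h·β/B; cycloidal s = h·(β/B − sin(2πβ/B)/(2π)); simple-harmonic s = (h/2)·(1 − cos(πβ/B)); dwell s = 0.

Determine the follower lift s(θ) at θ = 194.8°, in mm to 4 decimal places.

seg 1 [0°–49.3°] cycloidal, h=10: full span → s += 10 → s = 10.0000
seg 2 [49.3°–98.6°] uniform, h=10: full span → s += 10 → s = 20.0000
seg 3 [98.6°–144.2°] cycloidal, h=5: full span → s += 5 → s = 25.0000
seg 4 [144.2°–216.5°] cycloidal, h=11: θ=194.8° here. β=50.6, B=72.3. 11·(0.6999 − sin(2π·0.6999)/(2π)) = 9.3630 → s = 34.3630

34.3630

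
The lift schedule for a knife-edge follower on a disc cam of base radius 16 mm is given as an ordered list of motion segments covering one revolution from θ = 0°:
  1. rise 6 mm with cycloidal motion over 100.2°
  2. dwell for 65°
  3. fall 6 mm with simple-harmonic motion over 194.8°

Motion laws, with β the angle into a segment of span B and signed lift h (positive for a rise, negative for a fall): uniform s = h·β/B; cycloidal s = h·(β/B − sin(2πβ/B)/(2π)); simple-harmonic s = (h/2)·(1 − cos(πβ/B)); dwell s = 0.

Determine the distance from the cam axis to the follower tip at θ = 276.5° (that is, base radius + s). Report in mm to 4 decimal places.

seg 1 [0°–100.2°] cycloidal, h=6: full span → s += 6 → s = 6.0000
seg 2 [100.2°–165.2°] dwell: s stays 6.0000
seg 3 [165.2°–360°] simple-harmonic, h=-6: θ=276.5° here. β=111.3, B=194.8. -6/2·(1 − cos(π·0.5714)) = -3.6669 → s = 2.3331
radial distance = base radius + s = 16 + 2.3331 = 18.3331

18.3331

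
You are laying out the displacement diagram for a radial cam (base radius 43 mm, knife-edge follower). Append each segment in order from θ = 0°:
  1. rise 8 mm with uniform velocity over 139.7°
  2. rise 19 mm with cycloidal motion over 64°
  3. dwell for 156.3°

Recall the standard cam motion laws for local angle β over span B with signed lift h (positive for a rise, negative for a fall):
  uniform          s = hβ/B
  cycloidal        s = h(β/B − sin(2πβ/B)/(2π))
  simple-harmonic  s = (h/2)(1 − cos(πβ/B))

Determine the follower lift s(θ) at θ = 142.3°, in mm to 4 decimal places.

seg 1 [0°–139.7°] uniform, h=8: full span → s += 8 → s = 8.0000
seg 2 [139.7°–203.7°] cycloidal, h=19: θ=142.3° here. β=2.6, B=64. 19·(0.0406 − sin(2π·0.0406)/(2π)) = 0.0084 → s = 8.0084

8.0084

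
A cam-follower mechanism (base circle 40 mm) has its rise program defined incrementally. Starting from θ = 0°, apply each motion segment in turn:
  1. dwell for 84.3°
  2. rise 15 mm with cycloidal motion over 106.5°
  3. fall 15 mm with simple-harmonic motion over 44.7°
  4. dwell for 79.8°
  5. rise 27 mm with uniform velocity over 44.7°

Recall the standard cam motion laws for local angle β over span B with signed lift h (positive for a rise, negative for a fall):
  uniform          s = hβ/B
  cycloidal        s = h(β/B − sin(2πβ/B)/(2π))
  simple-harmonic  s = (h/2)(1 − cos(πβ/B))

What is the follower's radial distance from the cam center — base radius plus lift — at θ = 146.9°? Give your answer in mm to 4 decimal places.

seg 1 [0°–84.3°] dwell: s stays 0.0000
seg 2 [84.3°–190.8°] cycloidal, h=15: θ=146.9° here. β=62.6, B=106.5. 15·(0.5878 − sin(2π·0.5878)/(2π)) = 10.0680 → s = 10.0680
radial distance = base radius + s = 40 + 10.0680 = 50.0680

50.0680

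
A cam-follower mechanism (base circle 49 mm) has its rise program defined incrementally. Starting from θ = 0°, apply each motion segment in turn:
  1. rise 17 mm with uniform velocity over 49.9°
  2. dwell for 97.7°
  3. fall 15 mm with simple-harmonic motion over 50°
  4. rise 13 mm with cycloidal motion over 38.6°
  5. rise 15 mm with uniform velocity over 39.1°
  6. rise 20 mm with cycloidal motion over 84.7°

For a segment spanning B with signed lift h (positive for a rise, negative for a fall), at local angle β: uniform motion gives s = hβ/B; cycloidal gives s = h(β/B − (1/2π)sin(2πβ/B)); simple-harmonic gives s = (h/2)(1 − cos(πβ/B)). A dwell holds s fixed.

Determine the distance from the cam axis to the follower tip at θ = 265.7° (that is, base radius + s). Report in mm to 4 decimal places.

seg 1 [0°–49.9°] uniform, h=17: full span → s += 17 → s = 17.0000
seg 2 [49.9°–147.6°] dwell: s stays 17.0000
seg 3 [147.6°–197.6°] simple-harmonic, h=-15: full span → s += -15 → s = 2.0000
seg 4 [197.6°–236.2°] cycloidal, h=13: full span → s += 13 → s = 15.0000
seg 5 [236.2°–275.3°] uniform, h=15: θ=265.7° here. β=29.5, B=39.1. 15·29.5/39.1 = 11.3171 → s = 26.3171
radial distance = base radius + s = 49 + 26.3171 = 75.3171

75.3171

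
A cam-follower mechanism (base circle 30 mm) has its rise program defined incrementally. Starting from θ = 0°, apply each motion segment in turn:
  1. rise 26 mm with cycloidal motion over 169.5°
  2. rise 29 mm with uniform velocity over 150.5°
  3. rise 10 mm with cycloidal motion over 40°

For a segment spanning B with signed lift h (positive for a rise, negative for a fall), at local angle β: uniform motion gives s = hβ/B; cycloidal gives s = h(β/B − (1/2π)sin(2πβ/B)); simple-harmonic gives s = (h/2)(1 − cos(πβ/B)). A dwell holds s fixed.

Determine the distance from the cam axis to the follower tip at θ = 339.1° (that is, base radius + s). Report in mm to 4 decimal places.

seg 1 [0°–169.5°] cycloidal, h=26: full span → s += 26 → s = 26.0000
seg 2 [169.5°–320°] uniform, h=29: full span → s += 29 → s = 55.0000
seg 3 [320°–360°] cycloidal, h=10: θ=339.1° here. β=19.1, B=40. 10·(0.4775 − sin(2π·0.4775)/(2π)) = 4.5507 → s = 59.5507
radial distance = base radius + s = 30 + 59.5507 = 89.5507

89.5507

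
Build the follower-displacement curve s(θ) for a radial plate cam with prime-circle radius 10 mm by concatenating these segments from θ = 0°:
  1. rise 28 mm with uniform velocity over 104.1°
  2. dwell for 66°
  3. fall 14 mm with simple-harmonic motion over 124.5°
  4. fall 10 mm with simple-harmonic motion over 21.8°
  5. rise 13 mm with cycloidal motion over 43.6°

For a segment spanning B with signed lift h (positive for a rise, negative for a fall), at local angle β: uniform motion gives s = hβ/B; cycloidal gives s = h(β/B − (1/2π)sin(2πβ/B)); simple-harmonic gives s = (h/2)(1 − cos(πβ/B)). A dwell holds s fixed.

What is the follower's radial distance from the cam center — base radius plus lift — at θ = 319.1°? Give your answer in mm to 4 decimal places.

seg 1 [0°–104.1°] uniform, h=28: full span → s += 28 → s = 28.0000
seg 2 [104.1°–170.1°] dwell: s stays 28.0000
seg 3 [170.1°–294.6°] simple-harmonic, h=-14: full span → s += -14 → s = 14.0000
seg 4 [294.6°–316.4°] simple-harmonic, h=-10: full span → s += -10 → s = 4.0000
seg 5 [316.4°–360°] cycloidal, h=13: θ=319.1° here. β=2.7, B=43.6. 13·(0.0619 − sin(2π·0.0619)/(2π)) = 0.0202 → s = 4.0202
radial distance = base radius + s = 10 + 4.0202 = 14.0202

14.0202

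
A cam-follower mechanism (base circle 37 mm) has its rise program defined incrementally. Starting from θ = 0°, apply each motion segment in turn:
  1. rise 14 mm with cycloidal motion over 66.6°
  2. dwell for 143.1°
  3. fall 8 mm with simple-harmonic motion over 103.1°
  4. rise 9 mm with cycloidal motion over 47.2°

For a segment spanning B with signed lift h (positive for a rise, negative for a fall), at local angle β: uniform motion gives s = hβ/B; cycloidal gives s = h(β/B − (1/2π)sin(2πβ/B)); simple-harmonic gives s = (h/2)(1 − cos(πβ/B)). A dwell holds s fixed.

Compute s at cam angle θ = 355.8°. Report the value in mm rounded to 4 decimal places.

seg 1 [0°–66.6°] cycloidal, h=14: full span → s += 14 → s = 14.0000
seg 2 [66.6°–209.7°] dwell: s stays 14.0000
seg 3 [209.7°–312.8°] simple-harmonic, h=-8: full span → s += -8 → s = 6.0000
seg 4 [312.8°–360°] cycloidal, h=9: θ=355.8° here. β=43, B=47.2. 9·(0.9110 − sin(2π·0.9110)/(2π)) = 8.9589 → s = 14.9589

14.9589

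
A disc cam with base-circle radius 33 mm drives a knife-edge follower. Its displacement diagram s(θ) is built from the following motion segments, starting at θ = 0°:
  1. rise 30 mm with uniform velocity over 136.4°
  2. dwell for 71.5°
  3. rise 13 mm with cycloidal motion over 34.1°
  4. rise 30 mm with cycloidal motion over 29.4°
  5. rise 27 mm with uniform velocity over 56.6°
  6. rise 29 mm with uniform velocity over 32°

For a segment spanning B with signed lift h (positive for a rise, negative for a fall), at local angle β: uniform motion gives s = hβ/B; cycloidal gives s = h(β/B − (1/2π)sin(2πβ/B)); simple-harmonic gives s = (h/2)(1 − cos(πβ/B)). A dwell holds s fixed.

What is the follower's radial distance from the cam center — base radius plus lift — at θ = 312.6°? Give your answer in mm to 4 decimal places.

seg 1 [0°–136.4°] uniform, h=30: full span → s += 30 → s = 30.0000
seg 2 [136.4°–207.9°] dwell: s stays 30.0000
seg 3 [207.9°–242°] cycloidal, h=13: full span → s += 13 → s = 43.0000
seg 4 [242°–271.4°] cycloidal, h=30: full span → s += 30 → s = 73.0000
seg 5 [271.4°–328°] uniform, h=27: θ=312.6° here. β=41.2, B=56.6. 27·41.2/56.6 = 19.6537 → s = 92.6537
radial distance = base radius + s = 33 + 92.6537 = 125.6537

125.6537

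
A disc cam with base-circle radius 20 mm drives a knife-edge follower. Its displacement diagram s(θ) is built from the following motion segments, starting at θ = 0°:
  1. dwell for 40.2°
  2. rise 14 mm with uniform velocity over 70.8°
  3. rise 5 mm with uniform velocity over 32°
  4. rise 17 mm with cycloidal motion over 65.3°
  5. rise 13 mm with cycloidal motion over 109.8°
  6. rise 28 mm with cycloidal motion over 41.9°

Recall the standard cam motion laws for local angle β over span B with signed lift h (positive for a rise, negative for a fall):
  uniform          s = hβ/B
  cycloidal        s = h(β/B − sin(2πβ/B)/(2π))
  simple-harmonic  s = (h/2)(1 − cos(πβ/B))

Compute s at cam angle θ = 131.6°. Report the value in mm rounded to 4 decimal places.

seg 1 [0°–40.2°] dwell: s stays 0.0000
seg 2 [40.2°–111°] uniform, h=14: full span → s += 14 → s = 14.0000
seg 3 [111°–143°] uniform, h=5: θ=131.6° here. β=20.6, B=32. 5·20.6/32 = 3.2187 → s = 17.2188

17.2188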